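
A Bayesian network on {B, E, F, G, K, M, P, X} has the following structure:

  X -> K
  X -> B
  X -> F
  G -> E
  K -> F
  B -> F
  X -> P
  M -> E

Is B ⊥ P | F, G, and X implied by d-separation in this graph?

Yes

We examine all 3 paths between B and P:
Path 1: B ← X → P
  X is a fork here and X is conditioned on, so the path is blocked at X.
Path 2: B → F ← K ← X → P
  X is a fork here and X is conditioned on, so the path is blocked at X.
Path 3: B → F ← X → P
  X is a fork here and X is conditioned on, so the path is blocked at X.
All paths are blocked; B ⊥ P | {F, G, X} holds.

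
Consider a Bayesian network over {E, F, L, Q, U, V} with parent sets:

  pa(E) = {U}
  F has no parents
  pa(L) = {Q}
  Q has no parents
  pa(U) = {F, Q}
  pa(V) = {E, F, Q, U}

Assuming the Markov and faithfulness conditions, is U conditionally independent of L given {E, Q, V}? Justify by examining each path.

Yes — U and L are d-separated given {E, Q, V}.

There are 4 undirected paths between U and L; checking each against the conditioning set {E, Q, V}:
Path 1: U → V ← Q → L
  Q is a fork here and Q is conditioned on, so the path is blocked at Q.
Path 2: U → E → V ← Q → L
  E is a chain here and E is conditioned on, so the path is blocked at E.
Path 3: U ← F → V ← Q → L
  Q is a fork here and Q is conditioned on, so the path is blocked at Q.
Path 4: U ← Q → L
  Q is a fork here and Q is conditioned on, so the path is blocked at Q.
All paths are blocked; U ⊥ L | {E, Q, V} holds.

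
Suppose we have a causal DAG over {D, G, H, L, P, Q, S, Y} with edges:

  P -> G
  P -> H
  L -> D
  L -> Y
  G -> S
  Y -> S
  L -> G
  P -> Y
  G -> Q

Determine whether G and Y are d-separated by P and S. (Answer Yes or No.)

No

Enumerating the 3 paths from G to Y and testing each for blocking by {P, S}:
  1. G → S ← Y — S:collider[open] ⇒ active
  2. G ← P → Y — P:fork[blocks] ⇒ blocked
  3. G ← L → Y — L:fork[open] ⇒ active
At least one path is unblocked, so d-separation fails.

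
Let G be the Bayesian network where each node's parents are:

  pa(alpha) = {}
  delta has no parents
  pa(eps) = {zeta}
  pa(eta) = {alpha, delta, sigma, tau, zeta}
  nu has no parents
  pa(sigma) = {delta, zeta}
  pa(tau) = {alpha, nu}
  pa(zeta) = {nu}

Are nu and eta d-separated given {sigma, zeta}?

No — nu and eta are not d-separated given {sigma, zeta}.

5 paths connect nu and eta; each must be blocked for d-separation to hold:
  1. nu → tau ← alpha → eta — tau:collider[blocks]; alpha:fork[open] ⇒ blocked
  2. nu → tau → eta — tau:chain[open] ⇒ active
  3. nu → zeta → sigma ← delta → eta — zeta:chain[blocks]; sigma:collider[open]; delta:fork[open] ⇒ blocked
  4. nu → zeta → sigma → eta — zeta:chain[blocks]; sigma:chain[blocks] ⇒ blocked
  5. nu → zeta → eta — zeta:chain[blocks] ⇒ blocked
At least one path is unblocked, so d-separation fails.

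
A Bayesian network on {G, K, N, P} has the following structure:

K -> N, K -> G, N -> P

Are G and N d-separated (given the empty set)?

Only one path connects G and N:
Path 1: G ← K → N
  K is a fork and K is not conditioned on — no node blocks this path, so it is active.
Since the path G ← K → N is active, G and N are not d-separated given ∅.

No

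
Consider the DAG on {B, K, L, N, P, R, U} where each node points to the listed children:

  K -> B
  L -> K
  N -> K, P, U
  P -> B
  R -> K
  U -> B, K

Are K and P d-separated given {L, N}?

Yes

We examine all 6 paths between K and P:
Path 1: K → B ← U ← N → P
  B is a collider here and neither B nor any of its descendants is conditioned on, so the collider stays closed — the path is blocked at B.
Path 2: K → B ← P
  B is a collider here and neither B nor any of its descendants is conditioned on, so the collider stays closed — the path is blocked at B.
Path 3: K ← U → B ← P
  B is a collider here and neither B nor any of its descendants is conditioned on, so the collider stays closed — the path is blocked at B.
Path 4: K ← U ← N → P
  N is a fork here and N is conditioned on, so the path is blocked at N.
Path 5: K ← N → U → B ← P
  N is a fork here and N is conditioned on, so the path is blocked at N.
Path 6: K ← N → P
  N is a fork here and N is conditioned on, so the path is blocked at N.
All paths are blocked; K ⊥ P | {L, N} holds.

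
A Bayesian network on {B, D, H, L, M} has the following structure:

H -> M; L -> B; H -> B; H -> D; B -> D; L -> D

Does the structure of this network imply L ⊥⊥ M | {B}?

No

There are 4 undirected paths between L and M; checking each against the conditioning set {B}:
Path 1: L → D ← H → M
  D is a collider here and neither D nor any of its descendants is conditioned on, so the collider stays closed — the path is blocked at D.
Path 2: L → D ← B ← H → M
  D is a collider here and neither D nor any of its descendants is conditioned on, so the collider stays closed — the path is blocked at D.
Path 3: L → B → D ← H → M
  B is a chain here and B is conditioned on, so the path is blocked at B.
Path 4: L → B ← H → M
  B is a collider and B is conditioned on, which opens it; H is a fork and H is not conditioned on — no node blocks this path, so it is active.
Because an active path exists, L and M are not d-separated.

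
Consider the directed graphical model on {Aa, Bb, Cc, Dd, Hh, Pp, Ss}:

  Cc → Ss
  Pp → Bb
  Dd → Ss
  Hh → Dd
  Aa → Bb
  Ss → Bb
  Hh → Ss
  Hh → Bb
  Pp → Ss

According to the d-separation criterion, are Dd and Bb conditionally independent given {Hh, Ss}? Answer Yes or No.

No

We examine all 6 paths between Dd and Bb:
Path 1: Dd ← Hh → Ss ← Pp → Bb
  Hh is a fork here and Hh is conditioned on, so the path is blocked at Hh.
Path 2: Dd ← Hh → Ss → Bb
  Hh is a fork here and Hh is conditioned on, so the path is blocked at Hh.
Path 3: Dd ← Hh → Bb
  Hh is a fork here and Hh is conditioned on, so the path is blocked at Hh.
Path 4: Dd → Ss ← Hh → Bb
  Hh is a fork here and Hh is conditioned on, so the path is blocked at Hh.
Path 5: Dd → Ss ← Pp → Bb
  Ss is a collider and Ss is conditioned on, which opens it; Pp is a fork and Pp is not conditioned on — no node blocks this path, so it is active.
Path 6: Dd → Ss → Bb
  Ss is a chain here and Ss is conditioned on, so the path is blocked at Ss.
At least one path is unblocked, so d-separation fails.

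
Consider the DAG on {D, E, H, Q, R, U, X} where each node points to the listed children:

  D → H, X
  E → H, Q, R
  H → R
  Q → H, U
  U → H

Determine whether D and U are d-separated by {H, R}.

No

4 paths connect D and U; each must be blocked for d-separation to hold:
  1. D → H ← Q → U — H:collider[open]; Q:fork[open] ⇒ active
  2. D → H → R ← E → Q → U — H:chain[blocks]; R:collider[open]; E:fork[open]; Q:chain[open] ⇒ blocked
  3. D → H ← E → Q → U — H:collider[open]; E:fork[open]; Q:chain[open] ⇒ active
  4. D → H ← U — H:collider[open] ⇒ active
At least one path is unblocked, so d-separation fails.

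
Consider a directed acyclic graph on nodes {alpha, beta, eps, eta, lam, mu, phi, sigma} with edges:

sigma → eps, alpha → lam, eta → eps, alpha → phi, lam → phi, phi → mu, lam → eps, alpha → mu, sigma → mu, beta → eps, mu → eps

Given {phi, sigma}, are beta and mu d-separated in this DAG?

Yes

Enumerating the 6 paths from beta to mu and testing each for blocking by {phi, sigma}:
  1. beta → eps ← mu — eps:collider[blocks] ⇒ blocked
  2. beta → eps ← lam → phi → mu — eps:collider[blocks]; lam:fork[open]; phi:chain[blocks] ⇒ blocked
  3. beta → eps ← lam → phi ← alpha → mu — eps:collider[blocks]; lam:fork[open]; phi:collider[open]; alpha:fork[open] ⇒ blocked
  4. beta → eps ← lam ← alpha → mu — eps:collider[blocks]; lam:chain[open]; alpha:fork[open] ⇒ blocked
  5. beta → eps ← lam ← alpha → phi → mu — eps:collider[blocks]; lam:chain[open]; alpha:fork[open]; phi:chain[blocks] ⇒ blocked
  6. beta → eps ← sigma → mu — eps:collider[blocks]; sigma:fork[blocks] ⇒ blocked
All paths are blocked; beta ⊥ mu | {phi, sigma} holds.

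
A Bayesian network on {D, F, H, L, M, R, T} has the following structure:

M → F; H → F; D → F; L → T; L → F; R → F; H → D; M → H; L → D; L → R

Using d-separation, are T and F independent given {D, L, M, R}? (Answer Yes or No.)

There are 5 undirected paths between T and F; checking each against the conditioning set {D, L, M, R}:
Path 1: T ← L → F
  L is a fork here and L is conditioned on, so the path is blocked at L.
Path 2: T ← L → D → F
  L is a fork here and L is conditioned on, so the path is blocked at L.
Path 3: T ← L → D ← H → F
  L is a fork here and L is conditioned on, so the path is blocked at L.
Path 4: T ← L → D ← H ← M → F
  L is a fork here and L is conditioned on, so the path is blocked at L.
Path 5: T ← L → R → F
  L is a fork here and L is conditioned on, so the path is blocked at L.
Since every path is blocked, d-separation holds.

Yes — T and F are d-separated given {D, L, M, R}.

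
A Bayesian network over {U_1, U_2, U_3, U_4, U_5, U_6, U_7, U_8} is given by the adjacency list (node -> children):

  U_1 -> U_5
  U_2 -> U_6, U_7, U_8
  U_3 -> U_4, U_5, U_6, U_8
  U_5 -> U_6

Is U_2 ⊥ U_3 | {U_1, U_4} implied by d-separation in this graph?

Yes

There are 3 undirected paths between U_2 and U_3; checking each against the conditioning set {U_1, U_4}:
Path 1: U_2 → U_6 ← U_5 ← U_3
  U_6 is a collider here and neither U_6 nor any of its descendants is conditioned on, so the collider stays closed — the path is blocked at U_6.
Path 2: U_2 → U_6 ← U_3
  U_6 is a collider here and neither U_6 nor any of its descendants is conditioned on, so the collider stays closed — the path is blocked at U_6.
Path 3: U_2 → U_8 ← U_3
  U_8 is a collider here and neither U_8 nor any of its descendants is conditioned on, so the collider stays closed — the path is blocked at U_8.
All paths are blocked; U_2 ⊥ U_3 | {U_1, U_4} holds.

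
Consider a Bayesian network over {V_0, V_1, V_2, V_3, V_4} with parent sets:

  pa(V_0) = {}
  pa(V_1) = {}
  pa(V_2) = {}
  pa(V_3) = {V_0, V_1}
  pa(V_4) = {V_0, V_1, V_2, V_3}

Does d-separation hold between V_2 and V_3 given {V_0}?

Yes

We examine all 3 paths between V_2 and V_3:
Path 1: V_2 → V_4 ← V_3
  V_4 is a collider here and neither V_4 nor any of its descendants is conditioned on, so the collider stays closed — the path is blocked at V_4.
Path 2: V_2 → V_4 ← V_1 → V_3
  V_4 is a collider here and neither V_4 nor any of its descendants is conditioned on, so the collider stays closed — the path is blocked at V_4.
Path 3: V_2 → V_4 ← V_0 → V_3
  V_4 is a collider here and neither V_4 nor any of its descendants is conditioned on, so the collider stays closed — the path is blocked at V_4.
Since every path is blocked, d-separation holds.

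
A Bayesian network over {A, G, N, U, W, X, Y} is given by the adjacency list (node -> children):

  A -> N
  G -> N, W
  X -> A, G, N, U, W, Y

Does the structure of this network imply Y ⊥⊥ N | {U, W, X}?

Yes — Y and N are d-separated given {U, W, X}.

Enumerating the 4 paths from Y to N and testing each for blocking by {U, W, X}:
  1. Y ← X → A → N — X:fork[blocks]; A:chain[open] ⇒ blocked
  2. Y ← X → N — X:fork[blocks] ⇒ blocked
  3. Y ← X → G → N — X:fork[blocks]; G:chain[open] ⇒ blocked
  4. Y ← X → W ← G → N — X:fork[blocks]; W:collider[open]; G:fork[open] ⇒ blocked
Every path is blocked, so Y and N are d-separated given {U, W, X}.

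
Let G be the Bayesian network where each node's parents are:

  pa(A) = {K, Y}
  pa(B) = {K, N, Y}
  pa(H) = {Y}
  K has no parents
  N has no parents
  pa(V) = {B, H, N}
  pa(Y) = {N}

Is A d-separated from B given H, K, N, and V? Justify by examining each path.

No

There are 6 undirected paths between A and B; checking each against the conditioning set {H, K, N, V}:
Path 1: A ← Y → B
  Y is a fork and Y is not conditioned on — no node blocks this path, so it is active.
Path 2: A ← Y ← N → B
  N is a fork here and N is conditioned on, so the path is blocked at N.
Path 3: A ← Y ← N → V ← B
  N is a fork here and N is conditioned on, so the path is blocked at N.
Path 4: A ← Y → H → V ← B
  H is a chain here and H is conditioned on, so the path is blocked at H.
Path 5: A ← Y → H → V ← N → B
  H is a chain here and H is conditioned on, so the path is blocked at H.
Path 6: A ← K → B
  K is a fork here and K is conditioned on, so the path is blocked at K.
Because an active path exists, A and B are not d-separated.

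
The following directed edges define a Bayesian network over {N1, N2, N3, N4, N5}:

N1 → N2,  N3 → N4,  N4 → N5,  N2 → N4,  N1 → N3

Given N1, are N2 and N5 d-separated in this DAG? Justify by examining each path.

Enumerating the 2 paths from N2 to N5 and testing each for blocking by {N1}:
  1. N2 → N4 → N5 — N4:chain[open] ⇒ active
  2. N2 ← N1 → N3 → N4 → N5 — N1:fork[blocks]; N3:chain[open]; N4:chain[open] ⇒ blocked
At least one path is unblocked, so d-separation fails.

No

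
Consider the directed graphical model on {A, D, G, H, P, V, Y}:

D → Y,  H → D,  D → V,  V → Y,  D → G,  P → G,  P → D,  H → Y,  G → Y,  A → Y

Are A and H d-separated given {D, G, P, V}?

We examine all 5 paths between A and H:
  1. A → Y ← H — Y:collider[blocks] ⇒ blocked
  2. A → Y ← D ← H — Y:collider[blocks]; D:chain[blocks] ⇒ blocked
  3. A → Y ← V ← D ← H — Y:collider[blocks]; V:chain[blocks]; D:chain[blocks] ⇒ blocked
  4. A → Y ← G ← D ← H — Y:collider[blocks]; G:chain[blocks]; D:chain[blocks] ⇒ blocked
  5. A → Y ← G ← P → D ← H — Y:collider[blocks]; G:chain[blocks]; P:fork[blocks]; D:collider[open] ⇒ blocked
All paths are blocked; A ⊥ H | {D, G, P, V} holds.

Yes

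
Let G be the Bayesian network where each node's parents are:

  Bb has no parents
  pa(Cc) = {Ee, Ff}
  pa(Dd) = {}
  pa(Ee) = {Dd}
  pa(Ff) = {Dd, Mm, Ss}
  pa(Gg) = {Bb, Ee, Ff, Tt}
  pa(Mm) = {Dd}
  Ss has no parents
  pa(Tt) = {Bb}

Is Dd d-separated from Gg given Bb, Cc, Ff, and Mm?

No — Dd and Gg are not d-separated given {Bb, Cc, Ff, Mm}.

6 paths connect Dd and Gg; each must be blocked for d-separation to hold:
  1. Dd → Ff → Cc ← Ee → Gg — Ff:chain[blocks]; Cc:collider[open]; Ee:fork[open] ⇒ blocked
  2. Dd → Ff → Gg — Ff:chain[blocks] ⇒ blocked
  3. Dd → Mm → Ff → Cc ← Ee → Gg — Mm:chain[blocks]; Ff:chain[blocks]; Cc:collider[open]; Ee:fork[open] ⇒ blocked
  4. Dd → Mm → Ff → Gg — Mm:chain[blocks]; Ff:chain[blocks] ⇒ blocked
  5. Dd → Ee → Cc ← Ff → Gg — Ee:chain[open]; Cc:collider[open]; Ff:fork[blocks] ⇒ blocked
  6. Dd → Ee → Gg — Ee:chain[open] ⇒ active
Because an active path exists, Dd and Gg are not d-separated.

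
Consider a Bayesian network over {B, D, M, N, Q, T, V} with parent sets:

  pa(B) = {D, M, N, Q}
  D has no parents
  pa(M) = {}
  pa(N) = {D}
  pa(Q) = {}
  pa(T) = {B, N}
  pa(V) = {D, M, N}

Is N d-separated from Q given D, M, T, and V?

6 paths connect N and Q; each must be blocked for d-separation to hold:
Path 1: N → T ← B ← Q
  T is a collider and T is conditioned on, which opens it; B is a chain and B is not conditioned on — no node blocks this path, so it is active.
Path 2: N ← D → B ← Q
  D is a fork here and D is conditioned on, so the path is blocked at D.
Path 3: N ← D → V ← M → B ← Q
  D is a fork here and D is conditioned on, so the path is blocked at D.
Path 4: N → B ← Q
  B is a collider and its descendant T is conditioned on, which opens it — no node blocks this path, so it is active.
Path 5: N → V ← M → B ← Q
  M is a fork here and M is conditioned on, so the path is blocked at M.
Path 6: N → V ← D → B ← Q
  D is a fork here and D is conditioned on, so the path is blocked at D.
At least one path is unblocked, so d-separation fails.

No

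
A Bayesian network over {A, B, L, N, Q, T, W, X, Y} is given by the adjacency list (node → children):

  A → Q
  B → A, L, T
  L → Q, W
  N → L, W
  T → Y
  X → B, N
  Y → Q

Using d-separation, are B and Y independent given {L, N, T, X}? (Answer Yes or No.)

Enumerating the 5 paths from B to Y and testing each for blocking by {L, N, T, X}:
Path 1: B → A → Q ← Y
  Q is a collider here and neither Q nor any of its descendants is conditioned on, so the collider stays closed — the path is blocked at Q.
Path 2: B → T → Y
  T is a chain here and T is conditioned on, so the path is blocked at T.
Path 3: B ← X → N → W ← L → Q ← Y
  X is a fork here and X is conditioned on, so the path is blocked at X.
Path 4: B ← X → N → L → Q ← Y
  X is a fork here and X is conditioned on, so the path is blocked at X.
Path 5: B → L → Q ← Y
  L is a chain here and L is conditioned on, so the path is blocked at L.
All paths are blocked; B ⊥ Y | {L, N, T, X} holds.

Yes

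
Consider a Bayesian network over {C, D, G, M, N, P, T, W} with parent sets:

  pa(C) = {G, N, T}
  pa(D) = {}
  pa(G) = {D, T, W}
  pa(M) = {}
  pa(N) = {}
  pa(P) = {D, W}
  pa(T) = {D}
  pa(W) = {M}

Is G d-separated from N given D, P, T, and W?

4 paths connect G and N; each must be blocked for d-separation to hold:
Path 1: G ← T → C ← N
  T is a fork here and T is conditioned on, so the path is blocked at T.
Path 2: G → C ← N
  C is a collider here and neither C nor any of its descendants is conditioned on, so the collider stays closed — the path is blocked at C.
Path 3: G ← D → T → C ← N
  D is a fork here and D is conditioned on, so the path is blocked at D.
Path 4: G ← W → P ← D → T → C ← N
  W is a fork here and W is conditioned on, so the path is blocked at W.
Every path is blocked, so G and N are d-separated given {D, P, T, W}.

Yes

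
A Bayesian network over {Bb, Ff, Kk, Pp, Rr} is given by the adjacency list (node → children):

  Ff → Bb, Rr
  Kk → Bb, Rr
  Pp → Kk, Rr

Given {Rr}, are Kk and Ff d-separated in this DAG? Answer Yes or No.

We examine all 3 paths between Kk and Ff:
  1. Kk → Bb ← Ff — Bb:collider[blocks] ⇒ blocked
  2. Kk ← Pp → Rr ← Ff — Pp:fork[open]; Rr:collider[open] ⇒ active
  3. Kk → Rr ← Ff — Rr:collider[open] ⇒ active
Since the path Kk ← Pp → Rr ← Ff is active, Kk and Ff are not d-separated given {Rr}.

No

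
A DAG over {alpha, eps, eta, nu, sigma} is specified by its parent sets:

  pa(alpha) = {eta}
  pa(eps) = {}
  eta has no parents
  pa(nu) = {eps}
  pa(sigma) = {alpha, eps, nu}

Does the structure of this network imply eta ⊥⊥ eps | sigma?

No

2 paths connect eta and eps; each must be blocked for d-separation to hold:
Path 1: eta → alpha → sigma ← nu ← eps
  alpha is a chain and alpha is not conditioned on; sigma is a collider and sigma is conditioned on, which opens it; nu is a chain and nu is not conditioned on — no node blocks this path, so it is active.
Path 2: eta → alpha → sigma ← eps
  alpha is a chain and alpha is not conditioned on; sigma is a collider and sigma is conditioned on, which opens it — no node blocks this path, so it is active.
Because an active path exists, eta and eps are not d-separated.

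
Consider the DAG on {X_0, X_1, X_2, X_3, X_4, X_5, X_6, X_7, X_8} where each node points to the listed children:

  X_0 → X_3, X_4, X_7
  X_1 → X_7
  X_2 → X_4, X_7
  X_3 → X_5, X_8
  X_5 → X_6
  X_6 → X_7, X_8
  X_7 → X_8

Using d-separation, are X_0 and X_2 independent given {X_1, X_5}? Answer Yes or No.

Yes

Enumerating the 6 paths from X_0 to X_2 and testing each for blocking by {X_1, X_5}:
  1. X_0 → X_4 ← X_2 — X_4:collider[blocks] ⇒ blocked
  2. X_0 → X_7 ← X_2 — X_7:collider[blocks] ⇒ blocked
  3. X_0 → X_3 → X_8 ← X_7 ← X_2 — X_3:chain[open]; X_8:collider[blocks]; X_7:chain[open] ⇒ blocked
  4. X_0 → X_3 → X_8 ← X_6 → X_7 ← X_2 — X_3:chain[open]; X_8:collider[blocks]; X_6:fork[open]; X_7:collider[blocks] ⇒ blocked
  5. X_0 → X_3 → X_5 → X_6 → X_7 ← X_2 — X_3:chain[open]; X_5:chain[blocks]; X_6:chain[open]; X_7:collider[blocks] ⇒ blocked
  6. X_0 → X_3 → X_5 → X_6 → X_8 ← X_7 ← X_2 — X_3:chain[open]; X_5:chain[blocks]; X_6:chain[open]; X_8:collider[blocks]; X_7:chain[open] ⇒ blocked
Every path is blocked, so X_0 and X_2 are d-separated given {X_1, X_5}.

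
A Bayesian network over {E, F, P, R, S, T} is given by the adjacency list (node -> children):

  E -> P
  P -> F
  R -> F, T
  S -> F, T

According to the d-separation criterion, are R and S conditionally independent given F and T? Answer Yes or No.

No

2 paths connect R and S; each must be blocked for d-separation to hold:
Path 1: R → T ← S
  T is a collider and T is conditioned on, which opens it — no node blocks this path, so it is active.
Path 2: R → F ← S
  F is a collider and F is conditioned on, which opens it — no node blocks this path, so it is active.
Since the path R → T ← S is active, R and S are not d-separated given {F, T}.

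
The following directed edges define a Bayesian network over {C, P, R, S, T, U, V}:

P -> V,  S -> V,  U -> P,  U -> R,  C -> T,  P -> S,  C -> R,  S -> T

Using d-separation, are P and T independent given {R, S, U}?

We examine all 3 paths between P and T:
Path 1: P → S → T
  S is a chain here and S is conditioned on, so the path is blocked at S.
Path 2: P ← U → R ← C → T
  U is a fork here and U is conditioned on, so the path is blocked at U.
Path 3: P → V ← S → T
  V is a collider here and neither V nor any of its descendants is conditioned on, so the collider stays closed — the path is blocked at V.
Since every path is blocked, d-separation holds.

Yes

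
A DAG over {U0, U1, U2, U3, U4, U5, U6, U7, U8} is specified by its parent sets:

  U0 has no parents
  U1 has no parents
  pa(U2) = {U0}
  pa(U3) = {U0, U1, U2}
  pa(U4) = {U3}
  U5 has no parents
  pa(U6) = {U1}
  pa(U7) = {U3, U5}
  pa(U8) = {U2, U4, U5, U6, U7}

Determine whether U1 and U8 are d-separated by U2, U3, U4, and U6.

Enumerating the 6 paths from U1 to U8 and testing each for blocking by {U2, U3, U4, U6}:
Path 1: U1 → U6 → U8
  U6 is a chain here and U6 is conditioned on, so the path is blocked at U6.
Path 2: U1 → U3 → U7 ← U5 → U8
  U3 is a chain here and U3 is conditioned on, so the path is blocked at U3.
Path 3: U1 → U3 → U7 → U8
  U3 is a chain here and U3 is conditioned on, so the path is blocked at U3.
Path 4: U1 → U3 ← U0 → U2 → U8
  U2 is a chain here and U2 is conditioned on, so the path is blocked at U2.
Path 5: U1 → U3 ← U2 → U8
  U2 is a fork here and U2 is conditioned on, so the path is blocked at U2.
Path 6: U1 → U3 → U4 → U8
  U3 is a chain here and U3 is conditioned on, so the path is blocked at U3.
Every path is blocked, so U1 and U8 are d-separated given {U2, U3, U4, U6}.

Yes — U1 and U8 are d-separated given {U2, U3, U4, U6}.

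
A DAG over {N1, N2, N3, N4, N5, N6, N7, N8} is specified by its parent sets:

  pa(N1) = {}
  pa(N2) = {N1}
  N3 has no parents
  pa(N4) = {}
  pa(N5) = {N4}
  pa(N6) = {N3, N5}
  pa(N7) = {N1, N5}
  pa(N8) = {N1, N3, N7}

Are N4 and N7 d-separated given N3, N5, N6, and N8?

Yes

3 paths connect N4 and N7; each must be blocked for d-separation to hold:
  1. N4 → N5 → N7 — N5:chain[blocks] ⇒ blocked
  2. N4 → N5 → N6 ← N3 → N8 ← N7 — N5:chain[blocks]; N6:collider[open]; N3:fork[blocks]; N8:collider[open] ⇒ blocked
  3. N4 → N5 → N6 ← N3 → N8 ← N1 → N7 — N5:chain[blocks]; N6:collider[open]; N3:fork[blocks]; N8:collider[open]; N1:fork[open] ⇒ blocked
Every path is blocked, so N4 and N7 are d-separated given {N3, N5, N6, N8}.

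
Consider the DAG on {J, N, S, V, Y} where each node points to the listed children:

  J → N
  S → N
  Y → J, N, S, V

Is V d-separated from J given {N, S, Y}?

Yes

We examine all 3 paths between V and J:
Path 1: V ← Y → N ← J
  Y is a fork here and Y is conditioned on, so the path is blocked at Y.
Path 2: V ← Y → S → N ← J
  Y is a fork here and Y is conditioned on, so the path is blocked at Y.
Path 3: V ← Y → J
  Y is a fork here and Y is conditioned on, so the path is blocked at Y.
All paths are blocked; V ⊥ J | {N, S, Y} holds.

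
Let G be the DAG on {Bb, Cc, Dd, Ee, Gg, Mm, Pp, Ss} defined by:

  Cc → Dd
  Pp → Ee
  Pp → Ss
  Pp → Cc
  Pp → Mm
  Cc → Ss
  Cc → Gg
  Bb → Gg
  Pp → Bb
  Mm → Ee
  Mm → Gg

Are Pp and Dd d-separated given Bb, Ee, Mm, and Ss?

No

5 paths connect Pp and Dd; each must be blocked for d-separation to hold:
Path 1: Pp → Bb → Gg ← Cc → Dd
  Bb is a chain here and Bb is conditioned on, so the path is blocked at Bb.
Path 2: Pp → Ee ← Mm → Gg ← Cc → Dd
  Mm is a fork here and Mm is conditioned on, so the path is blocked at Mm.
Path 3: Pp → Ss ← Cc → Dd
  Ss is a collider and Ss is conditioned on, which opens it; Cc is a fork and Cc is not conditioned on — no node blocks this path, so it is active.
Path 4: Pp → Mm → Gg ← Cc → Dd
  Mm is a chain here and Mm is conditioned on, so the path is blocked at Mm.
Path 5: Pp → Cc → Dd
  Cc is a chain and Cc is not conditioned on — no node blocks this path, so it is active.
At least one path is unblocked, so d-separation fails.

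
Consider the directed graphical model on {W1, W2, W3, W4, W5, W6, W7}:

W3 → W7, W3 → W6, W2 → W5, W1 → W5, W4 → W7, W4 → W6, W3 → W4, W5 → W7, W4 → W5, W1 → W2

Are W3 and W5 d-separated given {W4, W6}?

There are 6 undirected paths between W3 and W5; checking each against the conditioning set {W4, W6}:
Path 1: W3 → W7 ← W4 → W5
  W7 is a collider here and neither W7 nor any of its descendants is conditioned on, so the collider stays closed — the path is blocked at W7.
Path 2: W3 → W7 ← W5
  W7 is a collider here and neither W7 nor any of its descendants is conditioned on, so the collider stays closed — the path is blocked at W7.
Path 3: W3 → W4 → W7 ← W5
  W4 is a chain here and W4 is conditioned on, so the path is blocked at W4.
Path 4: W3 → W4 → W5
  W4 is a chain here and W4 is conditioned on, so the path is blocked at W4.
Path 5: W3 → W6 ← W4 → W7 ← W5
  W4 is a fork here and W4 is conditioned on, so the path is blocked at W4.
Path 6: W3 → W6 ← W4 → W5
  W4 is a fork here and W4 is conditioned on, so the path is blocked at W4.
Since every path is blocked, d-separation holds.

Yes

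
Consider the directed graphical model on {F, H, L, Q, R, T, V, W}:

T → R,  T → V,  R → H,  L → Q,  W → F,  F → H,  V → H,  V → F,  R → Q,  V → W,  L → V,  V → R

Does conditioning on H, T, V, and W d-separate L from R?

There are 6 undirected paths between L and R; checking each against the conditioning set {H, T, V, W}:
Path 1: L → Q ← R
  Q is a collider here and neither Q nor any of its descendants is conditioned on, so the collider stays closed — the path is blocked at Q.
Path 2: L → V → W → F → H ← R
  V is a chain here and V is conditioned on, so the path is blocked at V.
Path 3: L → V → H ← R
  V is a chain here and V is conditioned on, so the path is blocked at V.
Path 4: L → V ← T → R
  T is a fork here and T is conditioned on, so the path is blocked at T.
Path 5: L → V → F → H ← R
  V is a chain here and V is conditioned on, so the path is blocked at V.
Path 6: L → V → R
  V is a chain here and V is conditioned on, so the path is blocked at V.
All paths are blocked; L ⊥ R | {H, T, V, W} holds.

Yes — L and R are d-separated given {H, T, V, W}.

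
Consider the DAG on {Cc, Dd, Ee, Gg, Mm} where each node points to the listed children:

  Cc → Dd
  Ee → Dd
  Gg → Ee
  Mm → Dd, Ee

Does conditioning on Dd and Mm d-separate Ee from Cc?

2 paths connect Ee and Cc; each must be blocked for d-separation to hold:
  1. Ee ← Mm → Dd ← Cc — Mm:fork[blocks]; Dd:collider[open] ⇒ blocked
  2. Ee → Dd ← Cc — Dd:collider[open] ⇒ active
Because an active path exists, Ee and Cc are not d-separated.

No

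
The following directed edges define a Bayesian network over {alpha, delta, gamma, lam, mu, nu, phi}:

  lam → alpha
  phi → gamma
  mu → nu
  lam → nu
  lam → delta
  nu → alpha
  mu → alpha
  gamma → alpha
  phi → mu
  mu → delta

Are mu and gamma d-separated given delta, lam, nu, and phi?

Yes — mu and gamma are d-separated given {delta, lam, nu, phi}.

Enumerating the 6 paths from mu to gamma and testing each for blocking by {delta, lam, nu, phi}:
Path 1: mu → nu ← lam → alpha ← gamma
  lam is a fork here and lam is conditioned on, so the path is blocked at lam.
Path 2: mu → nu → alpha ← gamma
  nu is a chain here and nu is conditioned on, so the path is blocked at nu.
Path 3: mu ← phi → gamma
  phi is a fork here and phi is conditioned on, so the path is blocked at phi.
Path 4: mu → delta ← lam → nu → alpha ← gamma
  lam is a fork here and lam is conditioned on, so the path is blocked at lam.
Path 5: mu → delta ← lam → alpha ← gamma
  lam is a fork here and lam is conditioned on, so the path is blocked at lam.
Path 6: mu → alpha ← gamma
  alpha is a collider here and neither alpha nor any of its descendants is conditioned on, so the collider stays closed — the path is blocked at alpha.
Every path is blocked, so mu and gamma are d-separated given {delta, lam, nu, phi}.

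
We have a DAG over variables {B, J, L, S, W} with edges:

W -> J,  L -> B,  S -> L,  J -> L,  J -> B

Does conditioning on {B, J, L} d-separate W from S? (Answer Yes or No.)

Yes

We examine all 2 paths between W and S:
Path 1: W → J → B ← L ← S
  J is a chain here and J is conditioned on, so the path is blocked at J.
Path 2: W → J → L ← S
  J is a chain here and J is conditioned on, so the path is blocked at J.
Every path is blocked, so W and S are d-separated given {B, J, L}.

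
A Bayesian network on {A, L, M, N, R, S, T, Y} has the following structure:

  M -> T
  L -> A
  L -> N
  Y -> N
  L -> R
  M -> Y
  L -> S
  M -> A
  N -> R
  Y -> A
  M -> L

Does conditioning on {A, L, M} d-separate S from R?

Yes

We examine all 6 paths between S and R:
Path 1: S ← L → R
  L is a fork here and L is conditioned on, so the path is blocked at L.
Path 2: S ← L ← M → Y → N → R
  L is a chain here and L is conditioned on, so the path is blocked at L.
Path 3: S ← L ← M → A ← Y → N → R
  L is a chain here and L is conditioned on, so the path is blocked at L.
Path 4: S ← L → A ← Y → N → R
  L is a fork here and L is conditioned on, so the path is blocked at L.
Path 5: S ← L → A ← M → Y → N → R
  L is a fork here and L is conditioned on, so the path is blocked at L.
Path 6: S ← L → N → R
  L is a fork here and L is conditioned on, so the path is blocked at L.
Since every path is blocked, d-separation holds.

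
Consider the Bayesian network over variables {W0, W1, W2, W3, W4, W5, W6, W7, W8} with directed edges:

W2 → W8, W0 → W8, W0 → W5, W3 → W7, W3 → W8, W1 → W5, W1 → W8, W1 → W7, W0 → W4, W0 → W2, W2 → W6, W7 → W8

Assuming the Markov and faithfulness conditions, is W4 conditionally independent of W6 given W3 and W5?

Enumerating the 5 paths from W4 to W6 and testing each for blocking by {W3, W5}:
Path 1: W4 ← W0 → W8 ← W2 → W6
  W8 is a collider here and neither W8 nor any of its descendants is conditioned on, so the collider stays closed — the path is blocked at W8.
Path 2: W4 ← W0 → W2 → W6
  W0 is a fork and W0 is not conditioned on; W2 is a chain and W2 is not conditioned on — no node blocks this path, so it is active.
Path 3: W4 ← W0 → W5 ← W1 → W8 ← W2 → W6
  W8 is a collider here and neither W8 nor any of its descendants is conditioned on, so the collider stays closed — the path is blocked at W8.
Path 4: W4 ← W0 → W5 ← W1 → W7 → W8 ← W2 → W6
  W8 is a collider here and neither W8 nor any of its descendants is conditioned on, so the collider stays closed — the path is blocked at W8.
Path 5: W4 ← W0 → W5 ← W1 → W7 ← W3 → W8 ← W2 → W6
  W7 is a collider here and neither W7 nor any of its descendants is conditioned on, so the collider stays closed — the path is blocked at W7.
Because an active path exists, W4 and W6 are not d-separated.

No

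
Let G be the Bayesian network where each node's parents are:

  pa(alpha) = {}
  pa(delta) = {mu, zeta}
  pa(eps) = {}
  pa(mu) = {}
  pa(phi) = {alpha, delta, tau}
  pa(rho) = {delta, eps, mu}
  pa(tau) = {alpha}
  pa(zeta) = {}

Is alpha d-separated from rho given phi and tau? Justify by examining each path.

We examine all 4 paths between alpha and rho:
Path 1: alpha → phi ← delta → rho
  phi is a collider and phi is conditioned on, which opens it; delta is a fork and delta is not conditioned on — no node blocks this path, so it is active.
Path 2: alpha → phi ← delta ← mu → rho
  phi is a collider and phi is conditioned on, which opens it; delta is a chain and delta is not conditioned on; mu is a fork and mu is not conditioned on — no node blocks this path, so it is active.
Path 3: alpha → tau → phi ← delta → rho
  tau is a chain here and tau is conditioned on, so the path is blocked at tau.
Path 4: alpha → tau → phi ← delta ← mu → rho
  tau is a chain here and tau is conditioned on, so the path is blocked at tau.
Since the path alpha → phi ← delta → rho is active, alpha and rho are not d-separated given {phi, tau}.

No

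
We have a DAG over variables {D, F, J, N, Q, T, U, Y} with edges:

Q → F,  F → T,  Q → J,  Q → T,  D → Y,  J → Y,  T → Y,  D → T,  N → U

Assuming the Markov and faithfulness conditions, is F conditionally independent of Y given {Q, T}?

There are 6 undirected paths between F and Y; checking each against the conditioning set {Q, T}:
Path 1: F ← Q → T → Y
  Q is a fork here and Q is conditioned on, so the path is blocked at Q.
Path 2: F ← Q → T ← D → Y
  Q is a fork here and Q is conditioned on, so the path is blocked at Q.
Path 3: F ← Q → J → Y
  Q is a fork here and Q is conditioned on, so the path is blocked at Q.
Path 4: F → T ← Q → J → Y
  Q is a fork here and Q is conditioned on, so the path is blocked at Q.
Path 5: F → T → Y
  T is a chain here and T is conditioned on, so the path is blocked at T.
Path 6: F → T ← D → Y
  T is a collider and T is conditioned on, which opens it; D is a fork and D is not conditioned on — no node blocks this path, so it is active.
Because an active path exists, F and Y are not d-separated.

No — F and Y are not d-separated given {Q, T}.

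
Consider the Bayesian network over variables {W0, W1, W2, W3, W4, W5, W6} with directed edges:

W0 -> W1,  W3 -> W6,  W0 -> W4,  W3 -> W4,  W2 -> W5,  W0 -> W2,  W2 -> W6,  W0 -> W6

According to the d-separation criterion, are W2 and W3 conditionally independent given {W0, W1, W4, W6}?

Enumerating the 4 paths from W2 to W3 and testing each for blocking by {W0, W1, W4, W6}:
Path 1: W2 → W6 ← W3
  W6 is a collider and W6 is conditioned on, which opens it — no node blocks this path, so it is active.
Path 2: W2 → W6 ← W0 → W4 ← W3
  W0 is a fork here and W0 is conditioned on, so the path is blocked at W0.
Path 3: W2 ← W0 → W4 ← W3
  W0 is a fork here and W0 is conditioned on, so the path is blocked at W0.
Path 4: W2 ← W0 → W6 ← W3
  W0 is a fork here and W0 is conditioned on, so the path is blocked at W0.
Since the path W2 → W6 ← W3 is active, W2 and W3 are not d-separated given {W0, W1, W4, W6}.

No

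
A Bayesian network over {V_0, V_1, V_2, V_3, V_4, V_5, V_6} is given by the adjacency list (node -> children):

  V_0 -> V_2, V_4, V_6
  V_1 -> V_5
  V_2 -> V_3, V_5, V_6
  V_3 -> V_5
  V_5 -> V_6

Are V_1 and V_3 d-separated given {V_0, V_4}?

There are 4 undirected paths between V_1 and V_3; checking each against the conditioning set {V_0, V_4}:
Path 1: V_1 → V_5 ← V_2 → V_3
  V_5 is a collider here and neither V_5 nor any of its descendants is conditioned on, so the collider stays closed — the path is blocked at V_5.
Path 2: V_1 → V_5 ← V_3
  V_5 is a collider here and neither V_5 nor any of its descendants is conditioned on, so the collider stays closed — the path is blocked at V_5.
Path 3: V_1 → V_5 → V_6 ← V_2 → V_3
  V_6 is a collider here and neither V_6 nor any of its descendants is conditioned on, so the collider stays closed — the path is blocked at V_6.
Path 4: V_1 → V_5 → V_6 ← V_0 → V_2 → V_3
  V_6 is a collider here and neither V_6 nor any of its descendants is conditioned on, so the collider stays closed — the path is blocked at V_6.
Since every path is blocked, d-separation holds.

Yes — V_1 and V_3 are d-separated given {V_0, V_4}.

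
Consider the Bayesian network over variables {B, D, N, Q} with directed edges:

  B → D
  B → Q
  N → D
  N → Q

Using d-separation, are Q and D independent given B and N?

Yes

2 paths connect Q and D; each must be blocked for d-separation to hold:
Path 1: Q ← B → D
  B is a fork here and B is conditioned on, so the path is blocked at B.
Path 2: Q ← N → D
  N is a fork here and N is conditioned on, so the path is blocked at N.
Every path is blocked, so Q and D are d-separated given {B, N}.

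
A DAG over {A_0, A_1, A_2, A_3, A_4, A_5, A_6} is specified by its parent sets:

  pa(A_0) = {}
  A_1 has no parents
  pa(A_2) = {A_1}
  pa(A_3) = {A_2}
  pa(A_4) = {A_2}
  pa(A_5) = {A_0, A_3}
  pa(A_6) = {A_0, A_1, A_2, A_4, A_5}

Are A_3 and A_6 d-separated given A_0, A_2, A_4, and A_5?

We examine all 5 paths between A_3 and A_6:
Path 1: A_3 ← A_2 → A_4 → A_6
  A_2 is a fork here and A_2 is conditioned on, so the path is blocked at A_2.
Path 2: A_3 ← A_2 → A_6
  A_2 is a fork here and A_2 is conditioned on, so the path is blocked at A_2.
Path 3: A_3 ← A_2 ← A_1 → A_6
  A_2 is a chain here and A_2 is conditioned on, so the path is blocked at A_2.
Path 4: A_3 → A_5 → A_6
  A_5 is a chain here and A_5 is conditioned on, so the path is blocked at A_5.
Path 5: A_3 → A_5 ← A_0 → A_6
  A_0 is a fork here and A_0 is conditioned on, so the path is blocked at A_0.
Since every path is blocked, d-separation holds.

Yes — A_3 and A_6 are d-separated given {A_0, A_2, A_4, A_5}.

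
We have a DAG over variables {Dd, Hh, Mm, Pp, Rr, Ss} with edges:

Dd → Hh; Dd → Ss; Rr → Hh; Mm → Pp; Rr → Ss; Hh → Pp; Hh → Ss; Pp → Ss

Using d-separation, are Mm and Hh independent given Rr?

Yes

We examine all 4 paths between Mm and Hh:
Path 1: Mm → Pp → Ss ← Hh
  Ss is a collider here and neither Ss nor any of its descendants is conditioned on, so the collider stays closed — the path is blocked at Ss.
Path 2: Mm → Pp → Ss ← Dd → Hh
  Ss is a collider here and neither Ss nor any of its descendants is conditioned on, so the collider stays closed — the path is blocked at Ss.
Path 3: Mm → Pp → Ss ← Rr → Hh
  Ss is a collider here and neither Ss nor any of its descendants is conditioned on, so the collider stays closed — the path is blocked at Ss.
Path 4: Mm → Pp ← Hh
  Pp is a collider here and neither Pp nor any of its descendants is conditioned on, so the collider stays closed — the path is blocked at Pp.
Every path is blocked, so Mm and Hh are d-separated given {Rr}.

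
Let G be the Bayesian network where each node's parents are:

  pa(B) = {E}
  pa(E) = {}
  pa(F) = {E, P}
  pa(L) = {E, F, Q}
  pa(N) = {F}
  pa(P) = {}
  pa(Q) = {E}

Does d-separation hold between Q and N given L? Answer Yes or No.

Enumerating the 4 paths from Q to N and testing each for blocking by {L}:
Path 1: Q → L ← F → N
  L is a collider and L is conditioned on, which opens it; F is a fork and F is not conditioned on — no node blocks this path, so it is active.
Path 2: Q → L ← E → F → N
  L is a collider and L is conditioned on, which opens it; E is a fork and E is not conditioned on; F is a chain and F is not conditioned on — no node blocks this path, so it is active.
Path 3: Q ← E → F → N
  E is a fork and E is not conditioned on; F is a chain and F is not conditioned on — no node blocks this path, so it is active.
Path 4: Q ← E → L ← F → N
  E is a fork and E is not conditioned on; L is a collider and L is conditioned on, which opens it; F is a fork and F is not conditioned on — no node blocks this path, so it is active.
Since the path Q → L ← F → N is active, Q and N are not d-separated given {L}.

No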